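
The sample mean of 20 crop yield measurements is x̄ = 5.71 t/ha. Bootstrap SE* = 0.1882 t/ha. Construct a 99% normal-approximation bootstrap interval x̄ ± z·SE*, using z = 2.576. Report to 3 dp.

Margin = 2.576 × 0.1882 = 0.4848
Interval: 5.71 ± 0.4848

(5.225, 6.195)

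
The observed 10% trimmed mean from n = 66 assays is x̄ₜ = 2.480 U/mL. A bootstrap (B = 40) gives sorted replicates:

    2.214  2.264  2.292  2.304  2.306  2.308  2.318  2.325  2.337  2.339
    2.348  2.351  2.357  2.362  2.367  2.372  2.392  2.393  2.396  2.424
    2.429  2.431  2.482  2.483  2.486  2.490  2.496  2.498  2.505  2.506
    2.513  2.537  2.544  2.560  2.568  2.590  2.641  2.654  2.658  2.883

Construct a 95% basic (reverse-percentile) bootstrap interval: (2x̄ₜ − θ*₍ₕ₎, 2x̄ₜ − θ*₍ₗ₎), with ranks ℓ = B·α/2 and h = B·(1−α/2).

(2.302, 2.746)

Percentile endpoints at ranks 1 and 39: θ*₍1₎ = 2.214, θ*₍39₎ = 2.658.
Basic interval reflects these around x̄ₜ:
  lower = 2 × 2.480 − 2.658 = 2.302
  upper = 2 × 2.480 − 2.214 = 2.746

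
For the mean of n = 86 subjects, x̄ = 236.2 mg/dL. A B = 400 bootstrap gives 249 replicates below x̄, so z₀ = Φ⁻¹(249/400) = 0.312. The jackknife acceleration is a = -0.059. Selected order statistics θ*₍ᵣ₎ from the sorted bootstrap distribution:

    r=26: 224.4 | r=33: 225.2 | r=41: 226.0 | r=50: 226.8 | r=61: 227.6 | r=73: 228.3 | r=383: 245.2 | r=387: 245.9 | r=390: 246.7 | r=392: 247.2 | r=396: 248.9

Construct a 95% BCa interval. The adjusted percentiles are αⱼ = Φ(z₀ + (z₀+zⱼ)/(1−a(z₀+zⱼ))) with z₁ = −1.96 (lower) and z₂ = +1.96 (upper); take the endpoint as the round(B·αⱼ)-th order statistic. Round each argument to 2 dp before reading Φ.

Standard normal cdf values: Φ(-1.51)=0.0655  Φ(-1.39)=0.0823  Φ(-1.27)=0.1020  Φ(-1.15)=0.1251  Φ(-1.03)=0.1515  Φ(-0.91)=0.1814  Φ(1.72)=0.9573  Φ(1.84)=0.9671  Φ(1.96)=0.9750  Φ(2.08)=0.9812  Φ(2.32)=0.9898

Lower: z₀ + z₁ = 0.312 + (-1.960) = -1.648; 1 − a(z₀+z₁) = 1 − (-0.059)(-1.648) = 0.9028; argument = 0.312 + (-1.648)/0.9028 = -1.5135 → -1.51.
α₁ = Φ(-1.51) = 0.0655; rank = round(400 × 0.0655) = 26; θ*₍26₎ = 224.4.
Upper: z₀ + z₂ = 2.272; 1 − a(z₀+z₂) = 1.1340; argument = 2.3154 → 2.32; α₂ = 0.9898; rank = 396; θ*₍396₎ = 248.9.

(224.4, 248.9)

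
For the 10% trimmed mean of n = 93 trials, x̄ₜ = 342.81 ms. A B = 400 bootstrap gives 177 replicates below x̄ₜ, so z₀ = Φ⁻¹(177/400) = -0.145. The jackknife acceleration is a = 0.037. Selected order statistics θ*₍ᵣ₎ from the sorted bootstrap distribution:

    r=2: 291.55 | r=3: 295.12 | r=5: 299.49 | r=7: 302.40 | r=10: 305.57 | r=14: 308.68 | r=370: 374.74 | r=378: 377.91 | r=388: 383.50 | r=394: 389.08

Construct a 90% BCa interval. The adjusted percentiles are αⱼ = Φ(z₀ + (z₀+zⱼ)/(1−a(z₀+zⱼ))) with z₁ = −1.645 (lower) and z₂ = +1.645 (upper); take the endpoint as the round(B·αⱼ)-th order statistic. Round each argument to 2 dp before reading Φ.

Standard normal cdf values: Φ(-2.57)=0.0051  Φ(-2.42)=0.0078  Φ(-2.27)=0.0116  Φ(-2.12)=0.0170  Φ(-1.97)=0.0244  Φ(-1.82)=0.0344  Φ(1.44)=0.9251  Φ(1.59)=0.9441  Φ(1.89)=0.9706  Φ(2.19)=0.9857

Lower: z₀ + z₁ = -0.145 + (-1.645) = -1.790; 1 − a(z₀+z₁) = 1 − (0.037)(-1.790) = 1.0662; argument = -0.145 + (-1.790)/1.0662 = -1.8238 → -1.82.
α₁ = Φ(-1.82) = 0.0344; rank = round(400 × 0.0344) = 14; θ*₍14₎ = 308.68.
Upper: z₀ + z₂ = 1.500; 1 − a(z₀+z₂) = 0.9445; argument = 1.4431 → 1.44; α₂ = 0.9251; rank = 370; θ*₍370₎ = 374.74.

(308.68, 374.74)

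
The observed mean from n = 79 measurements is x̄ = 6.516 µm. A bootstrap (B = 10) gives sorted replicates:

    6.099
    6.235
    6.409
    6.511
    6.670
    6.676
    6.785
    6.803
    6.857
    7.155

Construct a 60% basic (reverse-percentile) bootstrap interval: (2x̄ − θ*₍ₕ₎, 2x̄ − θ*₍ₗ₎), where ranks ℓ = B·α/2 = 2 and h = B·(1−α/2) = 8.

Percentile endpoints at ranks 2 and 8: θ*₍2₎ = 6.235, θ*₍8₎ = 6.803.
Basic interval reflects these around x̄:
  lower = 2 × 6.516 − 6.803 = 6.229
  upper = 2 × 6.516 − 6.235 = 6.797

(6.229, 6.797)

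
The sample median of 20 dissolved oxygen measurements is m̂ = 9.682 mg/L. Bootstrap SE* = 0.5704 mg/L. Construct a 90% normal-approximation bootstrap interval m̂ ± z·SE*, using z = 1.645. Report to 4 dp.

(8.7437, 10.6203)

Margin = 1.645 × 0.5704 = 0.93831
Interval: 9.682 ± 0.93831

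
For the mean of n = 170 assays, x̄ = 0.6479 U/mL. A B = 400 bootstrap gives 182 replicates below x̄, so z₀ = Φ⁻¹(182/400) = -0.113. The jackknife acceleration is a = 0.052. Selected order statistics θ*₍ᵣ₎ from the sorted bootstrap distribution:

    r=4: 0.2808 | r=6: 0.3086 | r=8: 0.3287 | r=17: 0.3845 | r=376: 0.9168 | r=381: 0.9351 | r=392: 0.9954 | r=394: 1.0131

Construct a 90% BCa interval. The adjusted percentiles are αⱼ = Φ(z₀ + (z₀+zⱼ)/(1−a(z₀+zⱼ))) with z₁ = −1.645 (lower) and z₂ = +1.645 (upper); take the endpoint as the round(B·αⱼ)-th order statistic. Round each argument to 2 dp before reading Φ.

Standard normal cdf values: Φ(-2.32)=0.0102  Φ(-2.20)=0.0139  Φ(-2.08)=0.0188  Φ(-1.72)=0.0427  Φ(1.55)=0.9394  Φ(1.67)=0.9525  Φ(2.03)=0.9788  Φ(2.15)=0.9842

(0.3845, 0.9168)

Lower: z₀ + z₁ = -0.113 + (-1.645) = -1.758; 1 − a(z₀+z₁) = 1 − (0.052)(-1.758) = 1.0914; argument = -0.113 + (-1.758)/1.0914 = -1.7238 → -1.72.
α₁ = Φ(-1.72) = 0.0427; rank = round(400 × 0.0427) = 17; θ*₍17₎ = 0.3845.
Upper: z₀ + z₂ = 1.532; 1 − a(z₀+z₂) = 0.9203; argument = 1.5516 → 1.55; α₂ = 0.9394; rank = 376; θ*₍376₎ = 0.9168.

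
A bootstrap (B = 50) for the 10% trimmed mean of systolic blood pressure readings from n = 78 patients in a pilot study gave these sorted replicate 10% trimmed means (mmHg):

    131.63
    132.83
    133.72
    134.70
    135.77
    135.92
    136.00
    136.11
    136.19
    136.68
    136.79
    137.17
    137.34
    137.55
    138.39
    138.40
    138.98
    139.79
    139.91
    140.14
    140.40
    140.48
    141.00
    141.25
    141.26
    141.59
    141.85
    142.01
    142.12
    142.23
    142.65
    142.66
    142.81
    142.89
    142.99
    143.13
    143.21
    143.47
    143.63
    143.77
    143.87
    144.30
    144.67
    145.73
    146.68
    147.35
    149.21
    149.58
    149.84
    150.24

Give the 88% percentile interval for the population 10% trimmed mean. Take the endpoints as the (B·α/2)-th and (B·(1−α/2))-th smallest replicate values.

(133.72, 149.21)

α = 0.12; lower rank = 50 × 0.060 = 3; upper rank = 50 × 0.940 = 47.
The 3rd smallest replicate is 133.72; the 47th is 149.21.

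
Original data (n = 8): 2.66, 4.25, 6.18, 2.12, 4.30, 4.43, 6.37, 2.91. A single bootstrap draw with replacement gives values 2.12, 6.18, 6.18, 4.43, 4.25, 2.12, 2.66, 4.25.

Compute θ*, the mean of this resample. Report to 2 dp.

Mean = (2.12 + 6.18 + 6.18 + 4.43 + 4.25 + 2.12 + 2.66 + 4.25) / 8 = 32.190 / 8 = 4.02

θ* = 4.02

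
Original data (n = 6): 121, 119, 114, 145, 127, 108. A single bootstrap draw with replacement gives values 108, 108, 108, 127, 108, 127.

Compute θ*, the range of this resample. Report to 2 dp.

θ* = 19.00

Range = 127 − 108 = 19.00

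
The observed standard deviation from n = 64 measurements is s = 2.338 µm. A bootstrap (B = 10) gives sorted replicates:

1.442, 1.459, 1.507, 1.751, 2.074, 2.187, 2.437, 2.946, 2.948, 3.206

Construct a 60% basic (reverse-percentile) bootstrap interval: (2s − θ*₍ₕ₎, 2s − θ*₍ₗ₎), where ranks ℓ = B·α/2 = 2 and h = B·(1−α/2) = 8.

(1.730, 3.217)

Percentile endpoints at ranks 2 and 8: θ*₍2₎ = 1.459, θ*₍8₎ = 2.946.
Basic interval reflects these around s:
  lower = 2 × 2.338 − 2.946 = 1.730
  upper = 2 × 2.338 − 1.459 = 3.217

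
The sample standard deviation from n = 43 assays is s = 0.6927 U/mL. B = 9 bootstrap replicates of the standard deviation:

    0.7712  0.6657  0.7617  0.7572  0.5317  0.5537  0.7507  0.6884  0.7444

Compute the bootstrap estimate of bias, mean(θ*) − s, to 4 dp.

mean(θ*) = (0.7712 + 0.6657 + 0.7617 + 0.7572 + 0.5317 + 0.5537 + 0.7507 + 0.6884 + 0.7444) / 9 = 0.69163
bias = 0.69163 − 0.6927

bias = −0.0011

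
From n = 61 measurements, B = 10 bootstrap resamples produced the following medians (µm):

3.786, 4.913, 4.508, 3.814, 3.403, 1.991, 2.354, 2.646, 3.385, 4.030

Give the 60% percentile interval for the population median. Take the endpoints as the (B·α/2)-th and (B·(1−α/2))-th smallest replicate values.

(2.354, 4.030)

Sorted replicates: 1.991, 2.354, 2.646, 3.385, 3.403, 3.786, 3.814, 4.030, 4.508, 4.913
α = 0.40; lower rank = 10 × 0.200 = 2; upper rank = 10 × 0.800 = 8.
The 2nd smallest replicate is 2.354; the 8th is 4.030.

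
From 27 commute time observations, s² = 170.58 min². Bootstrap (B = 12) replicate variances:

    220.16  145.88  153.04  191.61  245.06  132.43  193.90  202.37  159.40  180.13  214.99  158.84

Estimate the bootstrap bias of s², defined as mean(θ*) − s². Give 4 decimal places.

mean(θ*) = (220.16 + 145.88 + 153.04 + 191.61 + 245.06 + 132.43 + 193.90 + 202.37 + 159.40 + 180.13 + 214.99 + 158.84) / 12 = 183.15083
bias = 183.15083 − 170.58

bias = +12.5708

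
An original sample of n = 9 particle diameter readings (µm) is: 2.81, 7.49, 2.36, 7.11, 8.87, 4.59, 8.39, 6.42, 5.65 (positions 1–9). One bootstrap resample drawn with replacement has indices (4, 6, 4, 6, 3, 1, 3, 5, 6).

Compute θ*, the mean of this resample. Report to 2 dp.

θ* = 4.93

Resample values: 7.11, 4.59, 7.11, 4.59, 2.36, 2.81, 2.36, 8.87, 4.59.
Mean = (7.11 + 4.59 + 7.11 + 4.59 + 2.36 + 2.81 + 2.36 + 8.87 + 4.59) / 9 = 44.390 / 9 = 4.93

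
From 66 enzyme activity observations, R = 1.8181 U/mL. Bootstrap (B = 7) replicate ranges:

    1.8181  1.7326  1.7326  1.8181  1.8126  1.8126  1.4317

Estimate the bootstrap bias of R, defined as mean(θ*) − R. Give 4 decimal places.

bias = −0.0812

mean(θ*) = (1.8181 + 1.7326 + 1.7326 + 1.8181 + 1.8126 + 1.8126 + 1.4317) / 7 = 1.73690
bias = 1.73690 − 1.8181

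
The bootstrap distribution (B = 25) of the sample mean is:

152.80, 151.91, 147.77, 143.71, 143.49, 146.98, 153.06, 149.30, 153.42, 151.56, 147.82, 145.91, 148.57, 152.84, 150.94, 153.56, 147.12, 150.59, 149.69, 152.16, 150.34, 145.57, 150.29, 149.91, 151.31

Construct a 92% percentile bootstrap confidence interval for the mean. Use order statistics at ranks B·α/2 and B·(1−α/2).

(143.49, 153.42)

Sorted replicates: 143.49, 143.71, 145.57, 145.91, 146.98, 147.12, 147.77, 147.82, 148.57, 149.30, 149.69, 149.91, 150.29, 150.34, 150.59, 150.94, 151.31, 151.56, 151.91, 152.16, 152.80, 152.84, 153.06, 153.42, 153.56
α = 0.08; lower rank = 25 × 0.040 = 1; upper rank = 25 × 0.960 = 24.
The 1st smallest replicate is 143.49; the 24th is 153.42.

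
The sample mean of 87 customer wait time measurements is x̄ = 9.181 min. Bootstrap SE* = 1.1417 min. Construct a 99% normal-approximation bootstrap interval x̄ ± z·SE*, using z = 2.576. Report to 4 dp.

(6.2400, 12.1220)

Margin = 2.576 × 1.1417 = 2.94102
Interval: 9.181 ± 2.94102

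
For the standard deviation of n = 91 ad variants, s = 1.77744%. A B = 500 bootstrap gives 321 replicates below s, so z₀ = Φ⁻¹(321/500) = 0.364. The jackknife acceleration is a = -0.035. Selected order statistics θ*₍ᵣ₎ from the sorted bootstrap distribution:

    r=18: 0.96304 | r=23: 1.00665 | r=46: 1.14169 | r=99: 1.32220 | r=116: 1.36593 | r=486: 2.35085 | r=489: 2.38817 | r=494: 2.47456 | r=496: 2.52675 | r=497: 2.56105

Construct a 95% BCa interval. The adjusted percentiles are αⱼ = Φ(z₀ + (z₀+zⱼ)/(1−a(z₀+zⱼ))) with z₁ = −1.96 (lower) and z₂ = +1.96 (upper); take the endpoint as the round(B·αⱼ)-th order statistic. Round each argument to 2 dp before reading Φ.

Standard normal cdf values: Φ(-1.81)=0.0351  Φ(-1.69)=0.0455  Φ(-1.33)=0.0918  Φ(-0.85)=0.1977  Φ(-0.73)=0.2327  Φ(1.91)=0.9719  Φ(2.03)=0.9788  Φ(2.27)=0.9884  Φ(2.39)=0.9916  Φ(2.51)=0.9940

(1.14169, 2.56105)

Lower: z₀ + z₁ = 0.364 + (-1.960) = -1.596; 1 − a(z₀+z₁) = 1 − (-0.035)(-1.596) = 0.9441; argument = 0.364 + (-1.596)/0.9441 = -1.3264 → -1.33.
α₁ = Φ(-1.33) = 0.0918; rank = round(500 × 0.0918) = 46; θ*₍46₎ = 1.14169.
Upper: z₀ + z₂ = 2.324; 1 − a(z₀+z₂) = 1.0813; argument = 2.5132 → 2.51; α₂ = 0.9940; rank = 497; θ*₍497₎ = 2.56105.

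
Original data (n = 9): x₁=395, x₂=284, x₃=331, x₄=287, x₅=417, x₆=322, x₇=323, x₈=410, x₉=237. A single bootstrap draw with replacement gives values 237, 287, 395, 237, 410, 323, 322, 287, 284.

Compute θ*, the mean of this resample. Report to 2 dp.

Mean = (237 + 287 + 395 + 237 + 410 + 323 + 322 + 287 + 284) / 9 = 2782.0 / 9 = 309.11

θ* = 309.11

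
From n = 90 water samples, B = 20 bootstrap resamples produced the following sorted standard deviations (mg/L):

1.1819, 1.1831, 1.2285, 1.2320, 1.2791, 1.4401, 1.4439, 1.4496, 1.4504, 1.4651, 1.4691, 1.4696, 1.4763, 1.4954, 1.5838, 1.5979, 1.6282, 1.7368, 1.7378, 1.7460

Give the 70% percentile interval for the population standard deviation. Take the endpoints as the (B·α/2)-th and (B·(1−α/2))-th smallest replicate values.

α = 0.30; lower rank = 20 × 0.150 = 3; upper rank = 20 × 0.850 = 17.
The 3rd smallest replicate is 1.2285; the 17th is 1.6282.

(1.2285, 1.6282)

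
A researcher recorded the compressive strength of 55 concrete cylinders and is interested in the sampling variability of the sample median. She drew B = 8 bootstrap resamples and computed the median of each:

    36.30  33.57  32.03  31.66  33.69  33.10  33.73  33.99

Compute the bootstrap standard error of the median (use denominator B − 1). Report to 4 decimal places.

Bootstrap SE is the standard deviation of the 8 replicate medians.
Mean of replicates: (36.30 + 33.57 + 32.03 + 31.66 + 33.69 + 33.10 + 33.73 + 33.99) / 8 = 268.07000 / 8 = 33.50875
Sum of squared deviations: (+2.79125)² + (+0.06125)² + (−1.47875)² + (−1.84875)² + (+0.18125)² + (−0.40875)² + (+0.22125)² + (+0.48125)² = 13.87989
Variance = 13.87989 / 7 = 1.98284
SE* = √1.98284

SE* = 1.4081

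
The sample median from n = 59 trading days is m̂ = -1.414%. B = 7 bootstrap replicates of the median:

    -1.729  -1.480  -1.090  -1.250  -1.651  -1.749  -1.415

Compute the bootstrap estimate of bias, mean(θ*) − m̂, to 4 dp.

mean(θ*) = ((-1.729) + (-1.480) + (-1.090) + (-1.250) + (-1.651) + (-1.749) + (-1.415)) / 7 = -1.48057
bias = -1.48057 − -1.414

bias = −0.0666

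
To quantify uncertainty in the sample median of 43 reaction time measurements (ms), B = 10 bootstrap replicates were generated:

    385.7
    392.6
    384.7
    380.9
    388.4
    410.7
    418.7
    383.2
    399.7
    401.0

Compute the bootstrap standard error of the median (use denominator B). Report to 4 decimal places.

SE* = 12.0178

Bootstrap SE is the standard deviation of the 10 replicate medians.
Mean of replicates: (385.7 + 392.6 + 384.7 + 380.9 + 388.4 + 410.7 + 418.7 + 383.2 + 399.7 + 401.0) / 10 = 3945.60000 / 10 = 394.56000
Sum of squared deviations: (−8.86000)² + (−1.96000)² + (−9.86000)² + (−13.66000)² + (−6.16000)² + (+16.14000)² + (+24.14000)² + (−11.36000)² + (+5.14000)² + (+6.44000)² = 1444.28400
Variance = 1444.28400 / 10 = 144.42840
SE* = √144.42840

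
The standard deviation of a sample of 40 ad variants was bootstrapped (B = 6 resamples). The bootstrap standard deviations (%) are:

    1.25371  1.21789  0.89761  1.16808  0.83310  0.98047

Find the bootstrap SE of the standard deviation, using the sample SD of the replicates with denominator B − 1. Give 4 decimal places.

Bootstrap SE is the standard deviation of the 6 replicate standard deviations.
Mean of replicates: (1.25371 + 1.21789 + 0.89761 + 1.16808 + 0.83310 + 0.98047) / 6 = 6.350860 / 6 = 1.058477
Sum of squared deviations: (+0.195233)² + (+0.159413)² + (−0.160867)² + (+0.109603)² + (−0.225377)² + (−0.078007)² = 0.158299
Variance = 0.158299 / 5 = 0.031660
SE* = √0.031660

SE* = 0.1779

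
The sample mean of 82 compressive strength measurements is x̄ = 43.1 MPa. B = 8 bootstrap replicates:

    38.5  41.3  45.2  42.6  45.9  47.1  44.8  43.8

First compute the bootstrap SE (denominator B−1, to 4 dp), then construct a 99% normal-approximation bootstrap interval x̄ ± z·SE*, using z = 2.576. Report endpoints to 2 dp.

(35.95, 50.25)

Mean of replicates = 43.6500; sum of squared deviations = 53.8600; SE* = √(53.8600/7) = 2.7739
Margin = 2.576 × 2.7739 = 7.146
Interval: 43.1 ± 7.146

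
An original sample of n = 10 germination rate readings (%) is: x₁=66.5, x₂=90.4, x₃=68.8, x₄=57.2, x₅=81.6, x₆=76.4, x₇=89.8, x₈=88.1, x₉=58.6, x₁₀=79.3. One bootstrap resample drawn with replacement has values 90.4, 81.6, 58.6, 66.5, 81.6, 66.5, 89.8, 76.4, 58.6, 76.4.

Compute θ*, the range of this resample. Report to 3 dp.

Range = 90.4 − 58.6 = 31.800

θ* = 31.800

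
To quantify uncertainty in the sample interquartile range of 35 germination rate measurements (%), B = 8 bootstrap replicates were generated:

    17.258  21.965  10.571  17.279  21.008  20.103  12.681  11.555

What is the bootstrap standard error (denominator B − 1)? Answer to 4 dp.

SE* = 4.4484

Bootstrap SE is the standard deviation of the 8 replicate interquartile ranges.
Mean of replicates: (17.258 + 21.965 + 10.571 + 17.279 + 21.008 + 20.103 + 12.681 + 11.555) / 8 = 132.42000 / 8 = 16.55250
Sum of squared deviations: (+0.70550)² + (+5.41250)² + (−5.98150)² + (+0.72650)² + (+4.45550)² + (+3.55050)² + (−3.87150)² + (−4.99750)² = 138.52008
Variance = 138.52008 / 7 = 19.78858
SE* = √19.78858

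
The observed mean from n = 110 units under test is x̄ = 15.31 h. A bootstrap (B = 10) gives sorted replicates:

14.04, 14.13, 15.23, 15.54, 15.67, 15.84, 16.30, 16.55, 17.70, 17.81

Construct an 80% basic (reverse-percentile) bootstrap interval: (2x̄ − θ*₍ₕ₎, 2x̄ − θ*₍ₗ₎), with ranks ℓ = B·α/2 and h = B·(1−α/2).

(12.92, 16.58)

Percentile endpoints at ranks 1 and 9: θ*₍1₎ = 14.04, θ*₍9₎ = 17.70.
Basic interval reflects these around x̄:
  lower = 2 × 15.31 − 17.70 = 12.92
  upper = 2 × 15.31 − 14.04 = 16.58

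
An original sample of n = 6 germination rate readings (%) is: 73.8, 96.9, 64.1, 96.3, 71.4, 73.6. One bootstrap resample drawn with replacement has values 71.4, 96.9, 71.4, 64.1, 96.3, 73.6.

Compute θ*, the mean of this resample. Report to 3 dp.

θ* = 78.950

Mean = (71.4 + 96.9 + 71.4 + 64.1 + 96.3 + 73.6) / 6 = 473.70 / 6 = 78.950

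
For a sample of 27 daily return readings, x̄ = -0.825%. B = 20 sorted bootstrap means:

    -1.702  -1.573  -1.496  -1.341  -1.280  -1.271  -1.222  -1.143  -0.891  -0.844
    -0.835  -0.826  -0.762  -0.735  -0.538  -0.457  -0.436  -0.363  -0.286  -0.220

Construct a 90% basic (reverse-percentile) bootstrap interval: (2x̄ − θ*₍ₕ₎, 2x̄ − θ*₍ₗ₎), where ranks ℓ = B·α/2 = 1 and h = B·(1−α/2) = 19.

(-1.364, 0.052)

Percentile endpoints at ranks 1 and 19: θ*₍1₎ = -1.702, θ*₍19₎ = -0.286.
Basic interval reflects these around x̄:
  lower = 2 × -0.825 − -0.286 = -1.364
  upper = 2 × -0.825 − -1.702 = 0.052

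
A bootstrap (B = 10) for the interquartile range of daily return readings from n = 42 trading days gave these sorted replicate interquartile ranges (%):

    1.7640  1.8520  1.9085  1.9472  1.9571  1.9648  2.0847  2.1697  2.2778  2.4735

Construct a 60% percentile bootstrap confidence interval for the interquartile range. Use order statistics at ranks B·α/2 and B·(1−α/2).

α = 0.40; lower rank = 10 × 0.200 = 2; upper rank = 10 × 0.800 = 8.
The 2nd smallest replicate is 1.8520; the 8th is 2.1697.

(1.8520, 2.1697)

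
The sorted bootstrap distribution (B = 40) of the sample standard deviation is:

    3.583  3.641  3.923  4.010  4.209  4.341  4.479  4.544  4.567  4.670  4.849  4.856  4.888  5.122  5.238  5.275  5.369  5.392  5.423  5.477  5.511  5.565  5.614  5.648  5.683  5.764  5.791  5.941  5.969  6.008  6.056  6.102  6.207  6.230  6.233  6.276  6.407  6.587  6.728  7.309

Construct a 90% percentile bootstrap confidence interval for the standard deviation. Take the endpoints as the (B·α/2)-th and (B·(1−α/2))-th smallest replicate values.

α = 0.10; lower rank = 40 × 0.050 = 2; upper rank = 40 × 0.950 = 38.
The 2nd smallest replicate is 3.641; the 38th is 6.587.

(3.641, 6.587)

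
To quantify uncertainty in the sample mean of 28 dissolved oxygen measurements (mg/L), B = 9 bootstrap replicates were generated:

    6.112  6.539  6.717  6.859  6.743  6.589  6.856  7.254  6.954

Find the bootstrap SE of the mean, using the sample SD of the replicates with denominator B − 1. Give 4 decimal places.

SE* = 0.3154

Bootstrap SE is the standard deviation of the 9 replicate means.
Mean of replicates: (6.112 + 6.539 + 6.717 + 6.859 + 6.743 + 6.589 + 6.856 + 7.254 + 6.954) / 9 = 60.62300 / 9 = 6.73589
Sum of squared deviations: (−0.62389)² + (−0.19689)² + (−0.01889)² + (+0.12311)² + (+0.00711)² + (−0.14689)² + (+0.12011)² + (+0.51811)² + (+0.21811)² = 0.79558
Variance = 0.79558 / 8 = 0.09945
SE* = √0.09945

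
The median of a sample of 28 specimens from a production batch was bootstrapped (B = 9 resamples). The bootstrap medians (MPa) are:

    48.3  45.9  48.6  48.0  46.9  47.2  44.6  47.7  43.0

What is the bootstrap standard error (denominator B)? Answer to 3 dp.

SE* = 1.760

Bootstrap SE is the standard deviation of the 9 replicate medians.
Mean of replicates: (48.3 + 45.9 + 48.6 + 48.0 + 46.9 + 47.2 + 44.6 + 47.7 + 43.0) / 9 = 420.2000 / 9 = 46.6889
Sum of squared deviations: (+1.6111)² + (−0.7889)² + (+1.9111)² + (+1.3111)² + (+0.2111)² + (+0.5111)² + (−2.0889)² + (+1.0111)² + (−3.6889)² = 27.8889
Variance = 27.8889 / 9 = 3.0988
SE* = √3.0988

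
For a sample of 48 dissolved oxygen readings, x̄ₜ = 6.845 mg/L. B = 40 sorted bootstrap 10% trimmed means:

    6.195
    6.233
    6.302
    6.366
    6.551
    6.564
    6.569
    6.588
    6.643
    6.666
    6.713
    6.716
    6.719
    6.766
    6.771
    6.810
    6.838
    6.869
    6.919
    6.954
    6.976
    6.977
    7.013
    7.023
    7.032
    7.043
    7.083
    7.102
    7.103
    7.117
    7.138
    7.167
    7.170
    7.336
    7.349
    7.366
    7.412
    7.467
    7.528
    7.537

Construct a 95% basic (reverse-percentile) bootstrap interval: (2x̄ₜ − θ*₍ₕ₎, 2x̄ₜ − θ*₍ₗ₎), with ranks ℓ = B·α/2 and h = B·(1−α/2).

Percentile endpoints at ranks 1 and 39: θ*₍1₎ = 6.195, θ*₍39₎ = 7.528.
Basic interval reflects these around x̄ₜ:
  lower = 2 × 6.845 − 7.528 = 6.162
  upper = 2 × 6.845 − 6.195 = 7.495

(6.162, 7.495)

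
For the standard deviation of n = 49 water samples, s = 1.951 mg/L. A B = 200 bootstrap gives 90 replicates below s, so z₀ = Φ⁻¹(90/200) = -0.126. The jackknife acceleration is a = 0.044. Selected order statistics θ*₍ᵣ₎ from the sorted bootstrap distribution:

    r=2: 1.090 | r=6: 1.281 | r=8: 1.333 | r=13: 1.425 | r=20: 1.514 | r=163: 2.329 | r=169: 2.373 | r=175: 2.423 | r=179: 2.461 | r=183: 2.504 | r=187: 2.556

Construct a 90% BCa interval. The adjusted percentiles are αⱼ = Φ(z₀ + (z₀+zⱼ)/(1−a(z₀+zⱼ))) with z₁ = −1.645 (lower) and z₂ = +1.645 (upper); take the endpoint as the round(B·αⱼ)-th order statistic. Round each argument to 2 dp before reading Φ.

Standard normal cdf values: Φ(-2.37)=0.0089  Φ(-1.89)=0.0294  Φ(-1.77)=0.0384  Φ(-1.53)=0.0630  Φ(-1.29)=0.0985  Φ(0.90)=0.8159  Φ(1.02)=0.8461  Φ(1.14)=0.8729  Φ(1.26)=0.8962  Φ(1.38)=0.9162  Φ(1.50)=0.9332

(1.333, 2.556)

Lower: z₀ + z₁ = -0.126 + (-1.645) = -1.771; 1 − a(z₀+z₁) = 1 − (0.044)(-1.771) = 1.0779; argument = -0.126 + (-1.771)/1.0779 = -1.7690 → -1.77.
α₁ = Φ(-1.77) = 0.0384; rank = round(200 × 0.0384) = 8; θ*₍8₎ = 1.333.
Upper: z₀ + z₂ = 1.519; 1 − a(z₀+z₂) = 0.9332; argument = 1.5018 → 1.50; α₂ = 0.9332; rank = 187; θ*₍187₎ = 2.556.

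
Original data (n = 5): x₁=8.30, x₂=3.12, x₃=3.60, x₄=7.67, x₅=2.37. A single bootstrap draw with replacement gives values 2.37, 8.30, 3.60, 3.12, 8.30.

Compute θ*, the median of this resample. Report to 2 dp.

θ* = 3.60

Sorted: 2.37, 3.12, 3.60, 8.30, 8.30
Median = middle value = 3.60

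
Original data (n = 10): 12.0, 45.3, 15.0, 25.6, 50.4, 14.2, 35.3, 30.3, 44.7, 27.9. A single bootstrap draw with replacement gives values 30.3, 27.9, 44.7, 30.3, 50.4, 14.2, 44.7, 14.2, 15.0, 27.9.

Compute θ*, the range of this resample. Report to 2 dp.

θ* = 36.20

Range = 50.4 − 14.2 = 36.20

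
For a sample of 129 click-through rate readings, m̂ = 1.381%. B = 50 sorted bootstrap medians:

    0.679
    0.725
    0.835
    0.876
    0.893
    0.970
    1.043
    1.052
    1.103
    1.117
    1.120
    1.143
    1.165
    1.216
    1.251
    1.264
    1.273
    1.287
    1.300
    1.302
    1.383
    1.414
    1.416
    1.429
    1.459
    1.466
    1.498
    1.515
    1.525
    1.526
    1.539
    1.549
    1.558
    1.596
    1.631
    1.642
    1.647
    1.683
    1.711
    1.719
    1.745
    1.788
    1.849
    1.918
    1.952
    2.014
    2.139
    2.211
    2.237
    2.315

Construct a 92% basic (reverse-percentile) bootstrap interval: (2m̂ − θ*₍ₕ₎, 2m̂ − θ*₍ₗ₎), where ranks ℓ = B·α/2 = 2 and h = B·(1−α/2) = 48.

(0.551, 2.037)

Percentile endpoints at ranks 2 and 48: θ*₍2₎ = 0.725, θ*₍48₎ = 2.211.
Basic interval reflects these around m̂:
  lower = 2 × 1.381 − 2.211 = 0.551
  upper = 2 × 1.381 − 0.725 = 2.037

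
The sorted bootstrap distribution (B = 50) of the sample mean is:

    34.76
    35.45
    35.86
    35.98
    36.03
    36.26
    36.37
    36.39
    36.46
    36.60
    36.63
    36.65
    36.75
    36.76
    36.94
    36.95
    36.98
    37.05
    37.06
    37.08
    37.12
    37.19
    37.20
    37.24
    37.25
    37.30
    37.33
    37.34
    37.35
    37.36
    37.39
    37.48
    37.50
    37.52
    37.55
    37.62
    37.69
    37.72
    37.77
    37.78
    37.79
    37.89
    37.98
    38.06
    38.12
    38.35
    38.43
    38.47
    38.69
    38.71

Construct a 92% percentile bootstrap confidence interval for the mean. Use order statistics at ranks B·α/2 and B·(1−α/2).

(35.45, 38.47)

α = 0.08; lower rank = 50 × 0.040 = 2; upper rank = 50 × 0.960 = 48.
The 2nd smallest replicate is 35.45; the 48th is 38.47.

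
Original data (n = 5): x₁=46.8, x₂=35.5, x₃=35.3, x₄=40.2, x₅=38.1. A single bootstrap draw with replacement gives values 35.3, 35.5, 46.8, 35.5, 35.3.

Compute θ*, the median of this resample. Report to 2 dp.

θ* = 35.50

Sorted: 35.3, 35.3, 35.5, 35.5, 46.8
Median = middle value = 35.50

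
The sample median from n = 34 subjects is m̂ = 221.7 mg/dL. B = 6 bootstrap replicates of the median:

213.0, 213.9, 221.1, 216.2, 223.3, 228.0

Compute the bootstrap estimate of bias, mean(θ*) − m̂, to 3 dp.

mean(θ*) = (213.0 + 213.9 + 221.1 + 216.2 + 223.3 + 228.0) / 6 = 219.2500
bias = 219.2500 − 221.7

bias = −2.450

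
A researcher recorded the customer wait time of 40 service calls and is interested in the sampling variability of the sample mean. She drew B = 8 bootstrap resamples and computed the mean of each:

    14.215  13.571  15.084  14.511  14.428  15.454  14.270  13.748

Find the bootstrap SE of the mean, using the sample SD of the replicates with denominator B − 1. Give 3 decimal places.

Bootstrap SE is the standard deviation of the 8 replicate means.
Mean of replicates: (14.215 + 13.571 + 15.084 + 14.511 + 14.428 + 15.454 + 14.270 + 13.748) / 8 = 115.2810 / 8 = 14.4101
Sum of squared deviations: (−0.1951)² + (−0.8391)² + (+0.6739)² + (+0.1009)² + (+0.0179)² + (+1.0439)² + (−0.1401)² + (−0.6621)² = 2.7545
Variance = 2.7545 / 7 = 0.3935
SE* = √0.3935

SE* = 0.627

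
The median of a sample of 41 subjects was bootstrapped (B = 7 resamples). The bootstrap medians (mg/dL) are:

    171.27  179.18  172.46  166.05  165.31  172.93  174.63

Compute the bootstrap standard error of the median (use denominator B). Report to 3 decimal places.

SE* = 4.465

Bootstrap SE is the standard deviation of the 7 replicate medians.
Mean of replicates: (171.27 + 179.18 + 172.46 + 166.05 + 165.31 + 172.93 + 174.63) / 7 = 1201.8300 / 7 = 171.6900
Sum of squared deviations: (−0.4200)² + (+7.4900)² + (+0.7700)² + (−5.6400)² + (−6.3800)² + (+1.2400)² + (+2.9400)² = 139.5646
Variance = 139.5646 / 7 = 19.9378
SE* = √19.9378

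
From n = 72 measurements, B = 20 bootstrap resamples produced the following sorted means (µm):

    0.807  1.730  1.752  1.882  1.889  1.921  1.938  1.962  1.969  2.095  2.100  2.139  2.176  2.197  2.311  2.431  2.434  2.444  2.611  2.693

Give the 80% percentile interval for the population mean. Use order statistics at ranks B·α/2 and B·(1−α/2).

α = 0.20; lower rank = 20 × 0.100 = 2; upper rank = 20 × 0.900 = 18.
The 2nd smallest replicate is 1.730; the 18th is 2.444.

(1.730, 2.444)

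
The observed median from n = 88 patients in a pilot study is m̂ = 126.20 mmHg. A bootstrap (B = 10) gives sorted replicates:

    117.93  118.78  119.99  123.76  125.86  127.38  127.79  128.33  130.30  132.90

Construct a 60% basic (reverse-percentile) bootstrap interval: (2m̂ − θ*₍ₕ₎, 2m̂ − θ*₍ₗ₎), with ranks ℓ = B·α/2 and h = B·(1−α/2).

Percentile endpoints at ranks 2 and 8: θ*₍2₎ = 118.78, θ*₍8₎ = 128.33.
Basic interval reflects these around m̂:
  lower = 2 × 126.20 − 128.33 = 124.07
  upper = 2 × 126.20 − 118.78 = 133.62

(124.07, 133.62)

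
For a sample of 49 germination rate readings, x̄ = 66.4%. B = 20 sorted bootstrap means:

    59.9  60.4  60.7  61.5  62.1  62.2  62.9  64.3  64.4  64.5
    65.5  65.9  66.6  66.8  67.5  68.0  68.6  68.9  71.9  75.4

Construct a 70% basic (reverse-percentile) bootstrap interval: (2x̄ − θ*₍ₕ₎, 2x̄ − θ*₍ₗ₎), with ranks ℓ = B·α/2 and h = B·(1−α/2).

(64.2, 72.1)

Percentile endpoints at ranks 3 and 17: θ*₍3₎ = 60.7, θ*₍17₎ = 68.6.
Basic interval reflects these around x̄:
  lower = 2 × 66.4 − 68.6 = 64.2
  upper = 2 × 66.4 − 60.7 = 72.1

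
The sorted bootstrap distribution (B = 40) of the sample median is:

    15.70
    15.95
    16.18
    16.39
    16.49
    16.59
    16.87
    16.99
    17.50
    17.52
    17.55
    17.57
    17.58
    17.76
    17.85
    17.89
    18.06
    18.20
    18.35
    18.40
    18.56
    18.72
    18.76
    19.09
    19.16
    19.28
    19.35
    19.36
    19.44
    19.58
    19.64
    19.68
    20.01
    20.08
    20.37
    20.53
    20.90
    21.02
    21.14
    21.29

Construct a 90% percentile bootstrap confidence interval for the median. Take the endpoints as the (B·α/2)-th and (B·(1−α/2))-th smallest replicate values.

α = 0.10; lower rank = 40 × 0.050 = 2; upper rank = 40 × 0.950 = 38.
The 2nd smallest replicate is 15.95; the 38th is 21.02.

(15.95, 21.02)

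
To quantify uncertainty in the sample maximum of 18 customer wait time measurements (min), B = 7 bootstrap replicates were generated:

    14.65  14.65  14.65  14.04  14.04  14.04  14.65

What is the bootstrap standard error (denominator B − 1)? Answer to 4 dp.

SE* = 0.3261

Bootstrap SE is the standard deviation of the 7 replicate maximums.
Mean of replicates: (14.65 + 14.65 + 14.65 + 14.04 + 14.04 + 14.04 + 14.65) / 7 = 100.72000 / 7 = 14.38857
Sum of squared deviations: (+0.26143)² + (+0.26143)² + (+0.26143)² + (−0.34857)² + (−0.34857)² + (−0.34857)² + (+0.26143)² = 0.63789
Variance = 0.63789 / 6 = 0.10631
SE* = √0.10631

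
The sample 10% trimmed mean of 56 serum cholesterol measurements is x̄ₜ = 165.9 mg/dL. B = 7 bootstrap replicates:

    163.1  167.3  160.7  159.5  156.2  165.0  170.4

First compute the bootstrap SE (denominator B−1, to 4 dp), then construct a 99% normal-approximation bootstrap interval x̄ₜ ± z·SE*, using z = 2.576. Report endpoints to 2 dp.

Mean of replicates = 163.1714; sum of squared deviations = 140.8343; SE* = √(140.8343/6) = 4.8448
Margin = 2.576 × 4.8448 = 12.480
Interval: 165.9 ± 12.480

(153.42, 178.38)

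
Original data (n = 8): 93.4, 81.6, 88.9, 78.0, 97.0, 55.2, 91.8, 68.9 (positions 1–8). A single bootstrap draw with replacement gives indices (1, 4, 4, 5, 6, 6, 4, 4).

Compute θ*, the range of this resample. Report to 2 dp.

θ* = 41.80

Resample values: 93.4, 78.0, 78.0, 97.0, 55.2, 55.2, 78.0, 78.0.
Range = 97.0 − 55.2 = 41.80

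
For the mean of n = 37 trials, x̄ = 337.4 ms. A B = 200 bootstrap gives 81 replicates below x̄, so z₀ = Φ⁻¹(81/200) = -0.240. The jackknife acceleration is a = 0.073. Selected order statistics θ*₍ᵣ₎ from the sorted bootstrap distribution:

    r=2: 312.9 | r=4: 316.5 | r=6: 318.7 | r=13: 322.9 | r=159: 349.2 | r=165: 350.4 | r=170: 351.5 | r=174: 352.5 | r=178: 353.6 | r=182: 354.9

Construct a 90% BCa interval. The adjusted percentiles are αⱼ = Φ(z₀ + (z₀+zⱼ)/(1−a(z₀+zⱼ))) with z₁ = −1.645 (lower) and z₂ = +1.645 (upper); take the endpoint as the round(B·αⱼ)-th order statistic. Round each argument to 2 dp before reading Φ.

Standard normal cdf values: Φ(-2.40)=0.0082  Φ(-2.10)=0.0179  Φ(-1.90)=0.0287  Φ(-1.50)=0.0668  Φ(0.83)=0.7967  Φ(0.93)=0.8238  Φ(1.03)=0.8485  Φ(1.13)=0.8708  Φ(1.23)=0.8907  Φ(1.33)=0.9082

(318.7, 354.9)

Lower: z₀ + z₁ = -0.240 + (-1.645) = -1.885; 1 − a(z₀+z₁) = 1 − (0.073)(-1.885) = 1.1376; argument = -0.240 + (-1.885)/1.1376 = -1.8970 → -1.90.
α₁ = Φ(-1.90) = 0.0287; rank = round(200 × 0.0287) = 6; θ*₍6₎ = 318.7.
Upper: z₀ + z₂ = 1.405; 1 − a(z₀+z₂) = 0.8974; argument = 1.3256 → 1.33; α₂ = 0.9082; rank = 182; θ*₍182₎ = 354.9.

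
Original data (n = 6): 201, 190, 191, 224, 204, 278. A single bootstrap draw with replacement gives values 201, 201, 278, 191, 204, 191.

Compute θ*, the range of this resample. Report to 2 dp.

Range = 278 − 191 = 87.00

θ* = 87.00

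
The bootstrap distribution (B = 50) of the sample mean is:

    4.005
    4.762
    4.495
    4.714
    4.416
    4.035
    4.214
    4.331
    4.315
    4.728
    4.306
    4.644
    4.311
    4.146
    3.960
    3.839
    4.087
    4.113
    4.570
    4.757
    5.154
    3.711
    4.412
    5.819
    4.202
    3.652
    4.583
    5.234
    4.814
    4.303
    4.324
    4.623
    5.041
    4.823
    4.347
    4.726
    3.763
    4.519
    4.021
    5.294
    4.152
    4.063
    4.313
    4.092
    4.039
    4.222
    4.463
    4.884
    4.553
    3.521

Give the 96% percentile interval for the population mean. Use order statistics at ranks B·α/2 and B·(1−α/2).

(3.521, 5.294)

Sorted replicates: 3.521, 3.652, 3.711, 3.763, 3.839, 3.960, 4.005, 4.021, 4.035, 4.039, 4.063, 4.087, 4.092, 4.113, 4.146, 4.152, 4.202, 4.214, 4.222, 4.303, 4.306, 4.311, 4.313, 4.315, 4.324, 4.331, 4.347, 4.412, 4.416, 4.463, 4.495, 4.519, 4.553, 4.570, 4.583, 4.623, 4.644, 4.714, 4.726, 4.728, 4.757, 4.762, 4.814, 4.823, 4.884, 5.041, 5.154, 5.234, 5.294, 5.819
α = 0.04; lower rank = 50 × 0.020 = 1; upper rank = 50 × 0.980 = 49.
The 1st smallest replicate is 3.521; the 49th is 5.294.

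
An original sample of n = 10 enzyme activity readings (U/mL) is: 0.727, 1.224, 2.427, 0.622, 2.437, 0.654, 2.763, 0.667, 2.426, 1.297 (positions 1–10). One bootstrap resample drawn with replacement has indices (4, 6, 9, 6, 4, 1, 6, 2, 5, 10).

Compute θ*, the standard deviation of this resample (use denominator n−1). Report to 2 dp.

Resample values: 0.622, 0.654, 2.426, 0.654, 0.622, 0.727, 0.654, 1.224, 2.437, 1.297.
Mean = 1.1317; sum of squared deviations = 4.7828
s² = 4.7828 / 9 = 0.5314
s = √0.5314 = 0.73

θ* = 0.73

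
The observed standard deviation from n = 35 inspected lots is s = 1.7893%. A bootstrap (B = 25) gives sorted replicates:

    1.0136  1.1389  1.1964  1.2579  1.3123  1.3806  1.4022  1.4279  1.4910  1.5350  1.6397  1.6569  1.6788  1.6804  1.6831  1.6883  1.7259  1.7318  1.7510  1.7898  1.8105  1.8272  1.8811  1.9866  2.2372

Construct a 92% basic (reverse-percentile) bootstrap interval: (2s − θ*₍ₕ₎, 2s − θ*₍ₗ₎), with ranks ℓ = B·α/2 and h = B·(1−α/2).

Percentile endpoints at ranks 1 and 24: θ*₍1₎ = 1.0136, θ*₍24₎ = 1.9866.
Basic interval reflects these around s:
  lower = 2 × 1.7893 − 1.9866 = 1.5920
  upper = 2 × 1.7893 − 1.0136 = 2.5650

(1.5920, 2.5650)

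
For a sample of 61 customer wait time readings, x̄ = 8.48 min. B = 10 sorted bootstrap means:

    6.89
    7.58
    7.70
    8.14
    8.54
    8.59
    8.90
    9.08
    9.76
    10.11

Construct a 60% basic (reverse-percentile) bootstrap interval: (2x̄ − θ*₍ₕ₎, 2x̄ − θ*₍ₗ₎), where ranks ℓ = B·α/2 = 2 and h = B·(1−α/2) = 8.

(7.88, 9.38)

Percentile endpoints at ranks 2 and 8: θ*₍2₎ = 7.58, θ*₍8₎ = 9.08.
Basic interval reflects these around x̄:
  lower = 2 × 8.48 − 9.08 = 7.88
  upper = 2 × 8.48 − 7.58 = 9.38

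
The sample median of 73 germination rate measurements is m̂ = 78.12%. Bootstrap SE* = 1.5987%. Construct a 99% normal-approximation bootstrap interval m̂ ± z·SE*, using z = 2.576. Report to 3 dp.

(74.002, 82.238)

Margin = 2.576 × 1.5987 = 4.1183
Interval: 78.12 ± 4.1183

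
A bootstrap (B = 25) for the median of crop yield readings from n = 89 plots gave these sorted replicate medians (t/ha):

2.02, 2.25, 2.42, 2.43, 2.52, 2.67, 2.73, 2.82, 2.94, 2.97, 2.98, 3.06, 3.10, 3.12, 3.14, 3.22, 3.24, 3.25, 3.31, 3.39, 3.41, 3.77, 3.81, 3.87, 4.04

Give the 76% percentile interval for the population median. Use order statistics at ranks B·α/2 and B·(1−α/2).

(2.42, 3.77)

α = 0.24; lower rank = 25 × 0.120 = 3; upper rank = 25 × 0.880 = 22.
The 3rd smallest replicate is 2.42; the 22nd is 3.77.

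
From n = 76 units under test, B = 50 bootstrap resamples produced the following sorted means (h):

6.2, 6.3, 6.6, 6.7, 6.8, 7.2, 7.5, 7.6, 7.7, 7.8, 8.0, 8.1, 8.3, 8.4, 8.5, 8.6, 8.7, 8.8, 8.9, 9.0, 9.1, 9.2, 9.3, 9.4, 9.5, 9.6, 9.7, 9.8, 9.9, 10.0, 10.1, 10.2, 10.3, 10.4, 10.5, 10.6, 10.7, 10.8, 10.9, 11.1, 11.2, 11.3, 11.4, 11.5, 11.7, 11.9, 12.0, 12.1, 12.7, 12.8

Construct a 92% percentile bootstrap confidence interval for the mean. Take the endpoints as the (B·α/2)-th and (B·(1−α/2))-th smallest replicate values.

α = 0.08; lower rank = 50 × 0.040 = 2; upper rank = 50 × 0.960 = 48.
The 2nd smallest replicate is 6.3; the 48th is 12.1.

(6.3, 12.1)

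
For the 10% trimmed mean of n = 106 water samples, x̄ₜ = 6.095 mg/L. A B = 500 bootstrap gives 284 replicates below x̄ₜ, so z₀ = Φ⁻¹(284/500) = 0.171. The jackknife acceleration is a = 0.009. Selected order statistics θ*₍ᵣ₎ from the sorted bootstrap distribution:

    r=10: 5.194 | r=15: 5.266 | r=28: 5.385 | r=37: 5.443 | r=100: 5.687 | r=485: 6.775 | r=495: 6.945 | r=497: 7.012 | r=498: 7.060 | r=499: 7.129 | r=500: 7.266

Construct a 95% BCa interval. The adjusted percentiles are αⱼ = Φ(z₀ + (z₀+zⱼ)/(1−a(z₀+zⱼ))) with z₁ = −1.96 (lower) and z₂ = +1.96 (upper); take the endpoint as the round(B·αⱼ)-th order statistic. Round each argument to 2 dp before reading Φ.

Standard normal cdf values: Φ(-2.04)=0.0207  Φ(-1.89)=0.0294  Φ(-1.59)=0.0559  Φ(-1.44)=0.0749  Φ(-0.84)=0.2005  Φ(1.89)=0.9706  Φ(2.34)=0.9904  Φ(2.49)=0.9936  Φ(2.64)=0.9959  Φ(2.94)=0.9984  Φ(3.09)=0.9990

Lower: z₀ + z₁ = 0.171 + (-1.960) = -1.789; 1 − a(z₀+z₁) = 1 − (0.009)(-1.789) = 1.0161; argument = 0.171 + (-1.789)/1.0161 = -1.5897 → -1.59.
α₁ = Φ(-1.59) = 0.0559; rank = round(500 × 0.0559) = 28; θ*₍28₎ = 5.385.
Upper: z₀ + z₂ = 2.131; 1 − a(z₀+z₂) = 0.9808; argument = 2.3437 → 2.34; α₂ = 0.9904; rank = 495; θ*₍495₎ = 6.945.

(5.385, 6.945)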